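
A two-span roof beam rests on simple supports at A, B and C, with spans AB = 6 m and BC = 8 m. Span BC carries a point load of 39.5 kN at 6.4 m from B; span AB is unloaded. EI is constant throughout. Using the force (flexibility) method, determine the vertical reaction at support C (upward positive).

R_C = 29.43 kN

Take M_B as the redundant. Released structure: two simple spans AB and BC with a hinge at B.
End slopes at the hinge B, treating each span as simply supported:
  span BC: point load 39.5 at a = 6.4: Pab(L + b)/(6LEI) = 80.9/EI
  relative rotation θ_0 = (0 + 80.9)/EI = 80.9/EI
A unit hogging moment at B produces rotation L₁/(3EI) + L₂/(3EI) = 4.667/EI.
Compatibility: M_B·(L₁+L₂)/(3EI) = θ_0, giving M_B = 17.33 kN·m (hogging).
Span BC, ΣM about C: R_B^{BC}·8 = 63.2 + 17.33, so R_B^{BC} = 10.07 kN and R_C = 39.5 − 10.07 = 29.43 kN.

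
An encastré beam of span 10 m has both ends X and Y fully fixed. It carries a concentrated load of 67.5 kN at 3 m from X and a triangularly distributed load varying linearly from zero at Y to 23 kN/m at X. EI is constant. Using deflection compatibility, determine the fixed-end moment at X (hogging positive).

M_X = 214.2 kN·m

Take the two fixed-end moments M_X, M_Y as redundants; the released structure is the simple span XY.
End rotations of the released simple span under the applied load (×1/EI):
  at X: point load 67.5 at a = 3: Pab(L + b)/(6LEI) = 401.6/EI
  at Y: point load 67.5 at a = 3: Pab(L + a)/(6LEI) = 307.1/EI
  at X: triangular load, peak 23: w₀L³/(45EI) = 511.1/EI
  at Y: triangular load, peak 23: 7w₀L³/(360EI) = 447.2/EI
  θ_X0 = 912.7/EI,  θ_Y0 = 754.3/EI
Flexibility coefficients: a unit moment at one end gives L/(3EI) there and L/(6EI) at the far end, so f₁₁ = f₂₂ = 3.333/EI and f₁₂ = f₂₁ = 1.667/EI.
Compatibility — zero rotation at each built-in end:
  3.333 M_X + 1.667 M_Y = 912.7
  1.667 M_X + 3.333 M_Y = 754.3
Solving the pair gives M_X = 214.2 kN·m and M_Y = 119.2 kN·m (hogging).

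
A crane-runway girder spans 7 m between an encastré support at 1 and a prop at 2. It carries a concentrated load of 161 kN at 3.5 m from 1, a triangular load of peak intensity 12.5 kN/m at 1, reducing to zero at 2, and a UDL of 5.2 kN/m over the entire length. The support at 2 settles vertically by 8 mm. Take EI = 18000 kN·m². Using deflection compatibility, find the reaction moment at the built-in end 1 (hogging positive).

Choose R_2 as the redundant. The primary structure is the cantilever fixed at 1.
Downward deflection at the released point 2 due to the loads:
  point load 161 at a = 3.5: Pa²(3L − a)/(6EI) = 5752/EI
  triangular load, peak 12.5 at the fixed end: w₀L⁴/(30EI) = 1000/EI
  UDL 5.2: wL⁴/(8EI) = 1561/EI
  δ_0 = 8313/EI
Tip deflection under a unit load at 2: L³/(3EI) = 114.3/EI.
With EI = 18000 kN·m²: δ_0 = 0.46186 m and δ_{22} = 0.006352 m/kN.
Compatibility — the beam at 2 must follow the support down by 0.008 m: δ_0 − R_2·δ_{22} = 0.008, so R_2 = (0.46186 − 0.008)/0.006352 = 71.45 kN.
Moment equilibrium about 1: M_1 = Σ(load moments about 1) − R_2·L = 793 − 71.45×7 = 292.8 kN·m.

M_1 = 292.8 kN·m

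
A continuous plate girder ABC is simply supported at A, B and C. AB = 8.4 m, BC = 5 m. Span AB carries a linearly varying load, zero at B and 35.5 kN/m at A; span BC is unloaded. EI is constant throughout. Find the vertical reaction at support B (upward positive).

Release continuity at B by inserting a hinge; the redundant is the internal moment M_B. The primary structure is two simply-supported spans AB and BC.
Discontinuity in slope at B on the released structure — sum the simple-span end rotations:
  span AB: triangular load, peak 35.5: 7w₀L³/(360EI) = 409.1/EI
  relative rotation θ_0 = (409.1 + 0)/EI = 409.1/EI
A unit hogging moment at B produces rotation L₁/(3EI) + L₂/(3EI) = 4.467/EI.
Slope continuity at B: θ_0 = M_B·4.467/EI, so M_B = 409.1/4.467 = 91.6 kN·m (hogging).
Span AB, ΣM about A with M_B applied at B: R_B^{AB}·8.4 = 417.5 + 91.6, so R_B^{AB} = 60.6 kN and R_A = 149.1 − 60.6 = 88.5 kN.
Span BC, ΣM about C: R_B^{BC}·5 = 0 + 91.6, so R_B^{BC} = 18.32 kN and R_C = 0 − 18.32 = -18.32 kN.
R_B = 60.6 + 18.32 = 78.92 kN.

R_B = 78.92 kN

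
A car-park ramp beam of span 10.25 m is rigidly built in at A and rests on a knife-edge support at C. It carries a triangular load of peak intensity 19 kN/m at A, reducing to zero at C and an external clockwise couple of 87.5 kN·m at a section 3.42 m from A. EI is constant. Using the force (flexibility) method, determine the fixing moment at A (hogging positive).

M_A = 147.6 kN·m

Remove the prop at C; the released (primary) structure is a cantilever built in at A.
Free-end deflection of the primary structure under the applied loading (downward +):
  triangular load, peak 19 at the fixed end: w₀L⁴/(30EI) = 6991/EI
  clockwise couple 87.5 at a = 3.42: M₀a(2L − a)/(2EI) = 2556/EI
  δ_0 = 9546/EI
Flexibility coefficient — unit upward force at C: δ_{CC} = L³/(3EI) = 359/EI.
The prop prevents deflection at C: R_C = δ_0/δ_{CC} = 9546/359 = 26.59 kN.
Moment equilibrium about A: M_A = Σ(load moments about A) − R_C·L = 420.2 − 26.59×10.25 = 147.6 kN·m.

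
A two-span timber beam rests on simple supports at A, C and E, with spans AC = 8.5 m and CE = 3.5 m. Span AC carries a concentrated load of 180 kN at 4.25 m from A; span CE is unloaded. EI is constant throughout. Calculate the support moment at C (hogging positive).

Take M_C as the redundant. Released structure: two simple spans AC and CE with a hinge at C.
Discontinuity in slope at C on the released structure — sum the simple-span end rotations:
  span AC: point load 180 at a = 4.25: Pab(L + a)/(6LEI) = 812.8/EI
  relative rotation θ_0 = (812.8 + 0)/EI = 812.8/EI
A unit hogging moment at C produces rotation L₁/(3EI) + L₂/(3EI) = 4/EI.
Slope continuity at C: θ_0 = M_C·4/EI, so M_C = 812.8/4 = 203.2 kN·m (hogging).

M_C = 203.2 kN·m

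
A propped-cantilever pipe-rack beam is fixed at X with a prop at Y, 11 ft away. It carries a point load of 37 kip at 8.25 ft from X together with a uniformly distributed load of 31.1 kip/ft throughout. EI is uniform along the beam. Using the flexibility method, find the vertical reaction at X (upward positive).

Release the roller at Y. Primary structure: cantilever fixed at X.
Free-end deflection of the primary structure under the applied loading (downward +):
  point load 37 at a = 8.25: Pa²(3L − a)/(6EI) = 10388/EI
  UDL 31.1: wL⁴/(8EI) = 56917/EI
  δ_0 = 67305/EI
Tip deflection under a unit load at Y: L³/(3EI) = 443.7/EI.
The prop prevents deflection at Y: R_Y = δ_0/δ_{YY} = 67305/443.7 = 151.7 kip.
Vertical equilibrium: R_X = ΣP − R_Y = 379.1 − 151.7 = 227.4 kip.

R_X = 227.4 kip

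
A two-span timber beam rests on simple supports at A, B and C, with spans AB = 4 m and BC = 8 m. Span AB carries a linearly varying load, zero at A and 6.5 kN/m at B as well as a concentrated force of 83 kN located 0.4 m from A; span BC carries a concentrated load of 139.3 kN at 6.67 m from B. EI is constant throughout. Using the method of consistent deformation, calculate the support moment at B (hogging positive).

Release continuity at B by inserting a hinge; the redundant is the internal moment M_B. The primary structure is two simply-supported spans AB and BC.
Discontinuity in slope at B on the released structure — sum the simple-span end rotations:
  span AB: triangular load, peak 6.5: w₀L³/(45EI) = 9.244/EI
  span AB: point load 83 at a = 0.4: Pab(L + a)/(6LEI) = 21.91/EI
  span BC: point load 139.3 at a = 6.67: Pab(L + b)/(6LEI) = 240.2/EI
  relative rotation θ_0 = (31.16 + 240.2)/EI = 271.4/EI
A unit hogging moment at B produces rotation L₁/(3EI) + L₂/(3EI) = 4/EI.
Slope continuity at B: θ_0 = M_B·4/EI, so M_B = 271.4/4 = 67.84 kN·m (hogging).

M_B = 67.84 kN·m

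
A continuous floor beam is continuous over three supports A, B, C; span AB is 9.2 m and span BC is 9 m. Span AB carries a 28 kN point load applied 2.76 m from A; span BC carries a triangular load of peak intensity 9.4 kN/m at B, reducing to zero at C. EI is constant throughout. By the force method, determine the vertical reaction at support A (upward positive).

Insert a hinge at B; M_B is the redundant, and each span becomes simply supported.
Discontinuity in slope at B on the released structure — sum the simple-span end rotations:
  span AB: point load 28 at a = 2.76: Pab(L + a)/(6LEI) = 107.8/EI
  span BC: triangular load, peak 9.4: w₀L³/(45EI) = 152.3/EI
  relative rotation θ_0 = (107.8 + 152.3)/EI = 260.1/EI
A unit hogging moment at B produces rotation L₁/(3EI) + L₂/(3EI) = 6.067/EI.
Slope continuity at B: θ_0 = M_B·6.067/EI, so M_B = 260.1/6.067 = 42.88 kN·m (hogging).
Span AB, ΣM about A with M_B applied at B: R_B^{AB}·9.2 = 77.28 + 42.88, so R_B^{AB} = 13.06 kN and R_A = 28 − 13.06 = 14.94 kN.

R_A = 14.94 kN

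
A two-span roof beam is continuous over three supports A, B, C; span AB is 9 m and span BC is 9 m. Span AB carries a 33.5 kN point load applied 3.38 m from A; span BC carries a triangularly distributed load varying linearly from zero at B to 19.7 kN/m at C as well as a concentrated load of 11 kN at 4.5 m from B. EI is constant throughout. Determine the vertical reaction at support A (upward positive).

Take M_B as the redundant. Released structure: two simple spans AB and BC with a hinge at B.
End slopes at the hinge B, treating each span as simply supported:
  span AB: point load 33.5 at a = 3.38: Pab(L + a)/(6LEI) = 145.9/EI
  span BC: triangular load, peak 19.7: 7w₀L³/(360EI) = 279.2/EI
  span BC: point load 11 at a = 4.5: Pab(L + b)/(6LEI) = 55.69/EI
  relative rotation θ_0 = (145.9 + 334.9)/EI = 480.8/EI
A unit hogging moment at B produces rotation L₁/(3EI) + L₂/(3EI) = 6/EI.
Slope continuity at B: θ_0 = M_B·6/EI, so M_B = 480.8/6 = 80.14 kN·m (hogging).
Span AB, ΣM about A with M_B applied at B: R_B^{AB}·9 = 113.2 + 80.14, so R_B^{AB} = 21.49 kN and R_A = 33.5 − 21.49 = 12.01 kN.

R_A = 12.01 kN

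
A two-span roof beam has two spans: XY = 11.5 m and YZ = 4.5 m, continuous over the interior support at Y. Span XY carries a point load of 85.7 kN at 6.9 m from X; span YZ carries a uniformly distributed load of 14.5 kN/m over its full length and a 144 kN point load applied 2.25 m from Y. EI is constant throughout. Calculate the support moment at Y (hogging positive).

Insert a hinge at Y; M_Y is the redundant, and each span becomes simply supported.
End slopes at the hinge Y, treating each span as simply supported:
  span XY: point load 85.7 at a = 6.9: Pab(L + a)/(6LEI) = 725.4/EI
  span YZ: UDL 14.5: wL³/(24EI) = 55.05/EI
  span YZ: point load 144 at a = 2.25: Pab(L + b)/(6LEI) = 182.2/EI
  relative rotation θ_0 = (725.4 + 237.3)/EI = 962.7/EI
A unit hogging moment at Y produces rotation L₁/(3EI) + L₂/(3EI) = 5.333/EI.
Slope continuity at Y: θ_0 = M_Y·5.333/EI, so M_Y = 962.7/5.333 = 180.5 kN·m (hogging).

M_Y = 180.5 kN·m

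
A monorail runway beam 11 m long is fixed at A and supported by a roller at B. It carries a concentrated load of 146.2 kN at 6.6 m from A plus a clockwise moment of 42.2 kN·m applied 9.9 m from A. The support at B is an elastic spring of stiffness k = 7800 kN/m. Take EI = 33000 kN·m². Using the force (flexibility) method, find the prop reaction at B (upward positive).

Take the reaction at B as the redundant and release it; the primary structure is a cantilever fixed at A.
Free-end deflection of the primary structure under the applied loading (downward +):
  point load 146.2 at a = 6.6: Pa²(3L − a)/(6EI) = 28021/EI
  clockwise couple 42.2 at a = 9.9: M₀a(2L − a)/(2EI) = 2528/EI
  δ_0 = 30549/EI
Flexibility coefficient — unit upward force at B: δ_{BB} = L³/(3EI) = 443.7/EI.
With EI = 33000 kN·m²: δ_0 = 0.92572 m and δ_{BB} = 0.013444 m/kN.
Compatibility — the spring shortens by R_B/k under the reaction it provides: δ_0 − R_B·δ_{BB} = R_B/k. With 1/k = 0.000128 m/kN, R_B = δ_0 / (δ_{BB} + 1/k) = 0.92572 / (0.013444 + 0.000128) = 68.21 kN.

R_B = 68.21 kN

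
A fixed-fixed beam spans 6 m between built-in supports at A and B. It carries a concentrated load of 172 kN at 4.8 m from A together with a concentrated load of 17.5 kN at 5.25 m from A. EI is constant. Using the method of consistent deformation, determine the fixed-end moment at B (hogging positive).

M_B = 142.1 kN·m

Take the two fixed-end moments M_A, M_B as redundants; the released structure is the simple span AB.
On the primary (simply-supported) span, the end slopes from the loading are:
  at A: point load 172 at a = 4.8: Pab(L + b)/(6LEI) = 198.1/EI
  at B: point load 172 at a = 4.8: Pab(L + a)/(6LEI) = 297.2/EI
  at A: point load 17.5 at a = 5.25: Pab(L + b)/(6LEI) = 12.92/EI
  at B: point load 17.5 at a = 5.25: Pab(L + a)/(6LEI) = 21.53/EI
  θ_A0 = 211.1/EI,  θ_B0 = 318.7/EI
Flexibility coefficients: a unit moment at one end gives L/(3EI) there and L/(6EI) at the far end, so f₁₁ = f₂₂ = 2/EI and f₁₂ = f₂₁ = 1/EI.
Compatibility — zero rotation at each built-in end:
  2 M_A + 1 M_B = 211.1
  1 M_A + 2 M_B = 318.7
Solving the pair gives M_A = 34.46 kN·m and M_B = 142.1 kN·m (hogging).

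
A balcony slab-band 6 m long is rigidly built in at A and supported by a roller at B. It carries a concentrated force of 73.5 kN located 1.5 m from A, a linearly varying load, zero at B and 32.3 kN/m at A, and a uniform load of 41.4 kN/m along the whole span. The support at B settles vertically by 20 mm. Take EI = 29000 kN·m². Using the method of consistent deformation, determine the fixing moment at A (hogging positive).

Remove the prop at B; the released (primary) structure is a cantilever built in at A.
Deflection at B on the released cantilever, summing each load's contribution:
  point load 73.5 at a = 1.5: Pa²(3L − a)/(6EI) = 454.8/EI
  triangular load, peak 32.3 at the fixed end: w₀L⁴/(30EI) = 1395/EI
  UDL 41.4: wL⁴/(8EI) = 6707/EI
  δ_0 = 8557/EI
Flexibility coefficient — unit upward force at B: δ_{BB} = L³/(3EI) = 72/EI.
With EI = 29000 kN·m²: δ_0 = 0.29507 m and δ_{BB} = 0.002483 m/kN.
Compatibility — the beam at B must follow the support down by 0.02 m: δ_0 − R_B·δ_{BB} = 0.02, so R_B = (0.29507 − 0.02)/0.002483 = 110.8 kN.
Moment equilibrium about A: M_A = Σ(load moments about A) − R_B·L = 1049 − 110.8×6 = 384.5 kN·m.

M_A = 384.5 kN·m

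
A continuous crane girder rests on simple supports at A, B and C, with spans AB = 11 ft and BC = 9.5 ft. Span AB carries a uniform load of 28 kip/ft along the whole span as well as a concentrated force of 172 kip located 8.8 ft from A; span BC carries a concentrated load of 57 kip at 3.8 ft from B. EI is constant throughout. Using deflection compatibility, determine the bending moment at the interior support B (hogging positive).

Take M_B as the redundant. Released structure: two simple spans AB and BC with a hinge at B.
End slopes at the hinge B, treating each span as simply supported:
  span AB: UDL 28: wL³/(24EI) = 1553/EI
  span AB: point load 172 at a = 8.8: Pab(L + a)/(6LEI) = 999/EI
  span BC: point load 57 at a = 3.8: Pab(L + b)/(6LEI) = 329.2/EI
  relative rotation θ_0 = (2552 + 329.2)/EI = 2881/EI
A unit hogging moment at B produces rotation L₁/(3EI) + L₂/(3EI) = 6.833/EI.
Slope continuity at B: θ_0 = M_B·6.833/EI, so M_B = 2881/6.833 = 421.6 kip·ft (hogging).

M_B = 421.6 kip·ft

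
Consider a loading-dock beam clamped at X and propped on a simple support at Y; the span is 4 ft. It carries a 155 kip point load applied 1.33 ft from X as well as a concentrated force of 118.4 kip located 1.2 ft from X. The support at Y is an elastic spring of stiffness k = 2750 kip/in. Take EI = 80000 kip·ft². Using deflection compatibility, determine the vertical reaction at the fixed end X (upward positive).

R_X = 240 kip

Release the roller at Y. Primary structure: cantilever fixed at X.
Primary-structure tip deflection at Y by superposition:
  point load 155 at a = 1.33: Pa²(3L − a)/(6EI) = 487.6/EI
  point load 118.4 at a = 1.2: Pa²(3L − a)/(6EI) = 306.9/EI
  δ_0 = 794.5/EI
Flexibility coefficient — unit upward force at Y: δ_{YY} = L³/(3EI) = 21.33/EI.
With EI = 80000 kip·ft²: δ_0 = 0.009931 ft and δ_{YY} = 0.000267 ft/kip.
Compatibility — the spring shortens by R_Y/k under the reaction it provides: δ_0 − R_Y·δ_{YY} = R_Y/k. With 1/k = 1/(2750×12) ft/kip = 0.00003 ft/kip, R_Y = δ_0 / (δ_{YY} + 1/k) = 0.009931 / (0.000267 + 0.00003) = 33.44 kip.
Vertical equilibrium: R_X = ΣP − R_Y = 273.4 − 33.44 = 240 kip.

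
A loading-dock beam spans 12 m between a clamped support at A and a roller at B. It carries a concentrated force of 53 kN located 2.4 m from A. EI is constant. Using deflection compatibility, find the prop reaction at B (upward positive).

Choose R_B as the redundant. The primary structure is the cantilever fixed at A.
Primary-structure tip deflection at B by superposition:
  point load 53 at a = 2.4: Pa²(3L − a)/(6EI) = 1710/EI
Tip deflection under a unit load at B: L³/(3EI) = 576/EI.
The prop prevents deflection at B: R_B = δ_0/δ_{BB} = 1710/576 = 2.968 kN.

R_B = 2.968 kN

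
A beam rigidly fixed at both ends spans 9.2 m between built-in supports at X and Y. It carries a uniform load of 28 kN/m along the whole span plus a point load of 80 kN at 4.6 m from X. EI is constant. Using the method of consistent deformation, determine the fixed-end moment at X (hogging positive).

Take the two fixed-end moments M_X, M_Y as redundants; the released structure is the simple span XY.
On the primary (simply-supported) span, the end slopes from the loading are:
  at X: UDL 28: wL³/(24EI) = 908.5/EI
  at Y: UDL 28: wL³/(24EI) = 908.5/EI
  at X: point load 80 at a = 4.6: Pab(L + b)/(6LEI) = 423.2/EI
  at Y: point load 80 at a = 4.6: Pab(L + a)/(6LEI) = 423.2/EI
  θ_X0 = 1332/EI,  θ_Y0 = 1332/EI
Flexibility coefficients: a unit moment at one end gives L/(3EI) there and L/(6EI) at the far end, so f₁₁ = f₂₂ = 3.067/EI and f₁₂ = f₂₁ = 1.533/EI.
Compatibility — zero rotation at each built-in end:
  3.067 M_X + 1.533 M_Y = 1332
  1.533 M_X + 3.067 M_Y = 1332
Solving the pair gives M_X = 289.5 kN·m and M_Y = 289.5 kN·m (hogging).

M_X = 289.5 kN·m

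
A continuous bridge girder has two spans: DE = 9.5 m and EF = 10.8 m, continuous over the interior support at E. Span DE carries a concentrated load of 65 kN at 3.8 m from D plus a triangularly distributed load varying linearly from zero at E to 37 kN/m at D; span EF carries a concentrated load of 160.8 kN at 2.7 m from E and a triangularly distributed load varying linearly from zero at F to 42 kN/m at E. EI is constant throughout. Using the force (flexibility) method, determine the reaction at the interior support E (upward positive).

Release continuity at E by inserting a hinge; the redundant is the internal moment M_E. The primary structure is two simply-supported spans DE and EF.
Rotations at E on the released spans (each span's end-slope, ×1/EI):
  span DE: point load 65 at a = 3.8: Pab(L + a)/(6LEI) = 328.5/EI
  span DE: triangular load, peak 37: 7w₀L³/(360EI) = 616.8/EI
  span EF: point load 160.8 at a = 2.7: Pab(L + b)/(6LEI) = 1026/EI
  span EF: triangular load, peak 42: w₀L³/(45EI) = 1176/EI
  relative rotation θ_0 = (945.3 + 2201)/EI = 3147/EI
A unit hogging moment at E produces rotation L₁/(3EI) + L₂/(3EI) = 6.767/EI.
Compatibility: M_E·(L₁+L₂)/(3EI) = θ_0, giving M_E = 465 kN·m (hogging).
Span DE, ΣM about D with M_E applied at E: R_E^{DE}·9.5 = 803.5 + 465, so R_E^{DE} = 133.5 kN and R_D = 240.8 − 133.5 = 107.2 kN.
Span EF, ΣM about F: R_E^{EF}·10.8 = 2935 + 465, so R_E^{EF} = 314.9 kN and R_F = 387.6 − 314.9 = 72.74 kN.
R_E = 133.5 + 314.9 = 448.4 kN.

R_E = 448.4 kN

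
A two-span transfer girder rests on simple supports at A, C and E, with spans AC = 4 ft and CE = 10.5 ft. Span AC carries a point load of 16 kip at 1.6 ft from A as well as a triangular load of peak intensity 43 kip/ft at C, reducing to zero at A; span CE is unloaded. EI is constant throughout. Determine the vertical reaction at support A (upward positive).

R_A = 34.36 kip

Take M_C as the redundant. Released structure: two simple spans AC and CE with a hinge at C.
Rotations at C on the released spans (each span's end-slope, ×1/EI):
  span AC: point load 16 at a = 1.6: Pab(L + a)/(6LEI) = 14.34/EI
  span AC: triangular load, peak 43: w₀L³/(45EI) = 61.16/EI
  relative rotation θ_0 = (75.49 + 0)/EI = 75.49/EI
A unit hogging moment at C produces rotation L₁/(3EI) + L₂/(3EI) = 4.833/EI.
Compatibility: M_C·(L₁+L₂)/(3EI) = θ_0, giving M_C = 15.62 kip·ft (hogging).
Span AC, ΣM about A with M_C applied at C: R_C^{AC}·4 = 254.9 + 15.62, so R_C^{AC} = 67.64 kip and R_A = 102 − 67.64 = 34.36 kip.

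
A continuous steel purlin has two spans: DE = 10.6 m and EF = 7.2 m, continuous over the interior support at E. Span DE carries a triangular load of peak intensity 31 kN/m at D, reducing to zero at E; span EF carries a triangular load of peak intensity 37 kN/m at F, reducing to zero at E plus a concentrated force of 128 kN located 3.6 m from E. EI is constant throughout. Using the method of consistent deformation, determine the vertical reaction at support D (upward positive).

Take M_E as the redundant. Released structure: two simple spans DE and EF with a hinge at E.
Discontinuity in slope at E on the released structure — sum the simple-span end rotations:
  span DE: triangular load, peak 31: 7w₀L³/(360EI) = 717.9/EI
  span EF: triangular load, peak 37: 7w₀L³/(360EI) = 268.5/EI
  span EF: point load 128 at a = 3.6: Pab(L + b)/(6LEI) = 414.7/EI
  relative rotation θ_0 = (717.9 + 683.3)/EI = 1401/EI
A unit hogging moment at E produces rotation L₁/(3EI) + L₂/(3EI) = 5.933/EI.
Slope continuity at E: θ_0 = M_E·5.933/EI, so M_E = 1401/5.933 = 236.2 kN·m (hogging).
Span DE, ΣM about D with M_E applied at E: R_E^{DE}·10.6 = 580.5 + 236.2, so R_E^{DE} = 77.05 kN and R_D = 164.3 − 77.05 = 87.25 kN.

R_D = 87.25 kN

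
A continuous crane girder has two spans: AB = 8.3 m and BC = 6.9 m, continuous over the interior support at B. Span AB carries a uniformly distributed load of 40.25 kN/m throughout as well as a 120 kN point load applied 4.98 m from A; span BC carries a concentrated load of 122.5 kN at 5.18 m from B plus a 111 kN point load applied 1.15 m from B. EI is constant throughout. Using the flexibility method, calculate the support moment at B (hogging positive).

Take M_B as the redundant. Released structure: two simple spans AB and BC with a hinge at B.
End slopes at the hinge B, treating each span as simply supported:
  span AB: UDL 40.25: wL³/(24EI) = 958.9/EI
  span AB: point load 120 at a = 4.98: Pab(L + a)/(6LEI) = 529.1/EI
  span BC: point load 122.5 at a = 5.18: Pab(L + b)/(6LEI) = 227.2/EI
  span BC: point load 111 at a = 1.15: Pab(L + b)/(6LEI) = 224.3/EI
  relative rotation θ_0 = (1488 + 451.5)/EI = 1940/EI
A unit hogging moment at B produces rotation L₁/(3EI) + L₂/(3EI) = 5.067/EI.
Compatibility: M_B·(L₁+L₂)/(3EI) = θ_0, giving M_B = 382.8 kN·m (hogging).

M_B = 382.8 kN·m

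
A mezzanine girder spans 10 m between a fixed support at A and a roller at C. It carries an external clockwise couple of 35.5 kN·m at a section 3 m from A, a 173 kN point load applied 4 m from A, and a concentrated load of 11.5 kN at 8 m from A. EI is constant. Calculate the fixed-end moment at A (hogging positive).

M_A = 351.5 kN·m

Take the reaction at C as the redundant and release it; the primary structure is a cantilever fixed at A.
Deflection at C on the released cantilever, summing each load's contribution:
  clockwise couple 35.5 at a = 3: M₀a(2L − a)/(2EI) = 905.2/EI
  point load 173 at a = 4: Pa²(3L − a)/(6EI) = 11995/EI
  point load 11.5 at a = 8: Pa²(3L − a)/(6EI) = 2699/EI
  δ_0 = 15599/EI
Flexibility coefficient — unit upward force at C: δ_{CC} = L³/(3EI) = 333.3/EI.
The prop prevents deflection at C: R_C = δ_0/δ_{CC} = 15599/333.3 = 46.8 kN.
Moment equilibrium about A: M_A = Σ(load moments about A) − R_C·L = 819.5 − 46.8×10 = 351.5 kN·m.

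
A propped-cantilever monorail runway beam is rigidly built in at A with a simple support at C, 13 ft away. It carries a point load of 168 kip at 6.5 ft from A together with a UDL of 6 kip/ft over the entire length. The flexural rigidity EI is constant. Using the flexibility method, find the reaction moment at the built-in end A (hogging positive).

M_A = 536.2 kip·ft

Take the reaction at C as the redundant and release it; the primary structure is a cantilever fixed at A.
Primary-structure tip deflection at C by superposition:
  point load 168 at a = 6.5: Pa²(3L − a)/(6EI) = 38448/EI
  UDL 6: wL⁴/(8EI) = 21421/EI
  δ_0 = 59868/EI
Tip deflection under a unit load at C: L³/(3EI) = 732.3/EI.
The prop prevents deflection at C: R_C = δ_0/δ_{CC} = 59868/732.3 = 81.75 kip.
Moment equilibrium about A: M_A = Σ(load moments about A) − R_C·L = 1599 − 81.75×13 = 536.2 kip·ft.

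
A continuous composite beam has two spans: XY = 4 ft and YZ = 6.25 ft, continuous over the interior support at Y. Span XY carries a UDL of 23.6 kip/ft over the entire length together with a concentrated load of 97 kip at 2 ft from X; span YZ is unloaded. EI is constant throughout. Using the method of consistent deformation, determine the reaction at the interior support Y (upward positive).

R_Y = 114.9 kip

Release continuity at Y by inserting a hinge; the redundant is the internal moment M_Y. The primary structure is two simply-supported spans XY and YZ.
Rotations at Y on the released spans (each span's end-slope, ×1/EI):
  span XY: UDL 23.6: wL³/(24EI) = 62.93/EI
  span XY: point load 97 at a = 2: Pab(L + a)/(6LEI) = 97/EI
  relative rotation θ_0 = (159.9 + 0)/EI = 159.9/EI
A unit hogging moment at Y produces rotation L₁/(3EI) + L₂/(3EI) = 3.417/EI.
Slope continuity at Y: θ_0 = M_Y·3.417/EI, so M_Y = 159.9/3.417 = 46.81 kip·ft (hogging).
Span XY, ΣM about X with M_Y applied at Y: R_Y^{XY}·4 = 382.8 + 46.81, so R_Y^{XY} = 107.4 kip and R_X = 191.4 − 107.4 = 84 kip.
Span YZ, ΣM about Z: R_Y^{YZ}·6.25 = 0 + 46.81, so R_Y^{YZ} = 7.49 kip and R_Z = 0 − 7.49 = -7.49 kip.
R_Y = 107.4 + 7.49 = 114.9 kip.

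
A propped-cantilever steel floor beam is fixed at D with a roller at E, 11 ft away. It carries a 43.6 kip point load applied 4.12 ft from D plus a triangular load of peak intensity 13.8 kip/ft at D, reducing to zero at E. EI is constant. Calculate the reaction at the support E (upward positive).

Remove the prop at E; the released (primary) structure is a cantilever built in at D.
Free-end deflection of the primary structure under the applied loading (downward +):
  point load 43.6 at a = 4.12: Pa²(3L − a)/(6EI) = 3562/EI
  triangular load, peak 13.8 at the fixed end: w₀L⁴/(30EI) = 6735/EI
  δ_0 = 10297/EI
Flexibility coefficient — unit upward force at E: δ_{EE} = L³/(3EI) = 443.7/EI.
Compatibility at E: δ_0 − R_E·δ_{EE} = 0, so R_E = 10297/443.7 = 23.21 kip.

R_E = 23.21 kip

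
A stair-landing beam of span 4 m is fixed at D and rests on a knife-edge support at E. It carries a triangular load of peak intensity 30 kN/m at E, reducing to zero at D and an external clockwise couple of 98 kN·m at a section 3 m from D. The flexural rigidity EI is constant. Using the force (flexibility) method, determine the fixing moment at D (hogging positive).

Remove the prop at E; the released (primary) structure is a cantilever built in at D.
Free-end deflection of the primary structure under the applied loading (downward +):
  triangular load, peak 30 at the free end: 11w₀L⁴/(120EI) = 704/EI
  clockwise couple 98 at a = 3: M₀a(2L − a)/(2EI) = 735/EI
  δ_0 = 1439/EI
Flexibility coefficient — unit upward force at E: δ_{EE} = L³/(3EI) = 21.33/EI.
The prop prevents deflection at E: R_E = δ_0/δ_{EE} = 1439/21.33 = 67.45 kN.
Moment equilibrium about D: M_D = Σ(load moments about D) − R_E·L = 258 − 67.45×4 = -11.81 kN·m.

M_D = -11.81 kN·m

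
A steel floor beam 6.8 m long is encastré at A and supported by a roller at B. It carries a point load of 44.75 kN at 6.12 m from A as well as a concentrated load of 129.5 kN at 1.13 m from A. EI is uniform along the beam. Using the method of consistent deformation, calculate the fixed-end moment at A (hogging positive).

M_A = 126.9 kN·m

Take the reaction at B as the redundant and release it; the primary structure is a cantilever fixed at A.
Downward deflection at the released point B due to the loads:
  point load 44.75 at a = 6.12: Pa²(3L − a)/(6EI) = 3989/EI
  point load 129.5 at a = 1.13: Pa²(3L − a)/(6EI) = 531.1/EI
  δ_0 = 4520/EI
Flexibility coefficient — unit upward force at B: δ_{BB} = L³/(3EI) = 104.8/EI.
The prop prevents deflection at B: R_B = δ_0/δ_{BB} = 4520/104.8 = 43.13 kN.
Moment equilibrium about A: M_A = Σ(load moments about A) − R_B·L = 420.2 − 43.13×6.8 = 126.9 kN·m.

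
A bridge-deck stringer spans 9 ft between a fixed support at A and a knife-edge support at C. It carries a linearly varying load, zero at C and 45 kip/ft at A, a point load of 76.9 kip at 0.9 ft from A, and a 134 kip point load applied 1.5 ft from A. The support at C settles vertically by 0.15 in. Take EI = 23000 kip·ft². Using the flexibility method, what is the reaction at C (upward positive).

R_C = 45.71 kip

Take the reaction at C as the redundant and release it; the primary structure is a cantilever fixed at A.
Downward deflection at the released point C due to the loads:
  triangular load, peak 45 at the fixed end: w₀L⁴/(30EI) = 9842/EI
  point load 76.9 at a = 0.9: Pa²(3L − a)/(6EI) = 271/EI
  point load 134 at a = 1.5: Pa²(3L − a)/(6EI) = 1281/EI
  δ_0 = 11394/EI
Flexibility coefficient — unit upward force at C: δ_{CC} = L³/(3EI) = 243/EI.
With EI = 23000 kip·ft²: δ_0 = 0.49538 ft and δ_{CC} = 0.010565 ft/kip.
Compatibility — the beam at C must follow the support down by 0.0125 ft: δ_0 − R_C·δ_{CC} = 0.0125, so R_C = (0.49538 − 0.0125)/0.010565 = 45.71 kip.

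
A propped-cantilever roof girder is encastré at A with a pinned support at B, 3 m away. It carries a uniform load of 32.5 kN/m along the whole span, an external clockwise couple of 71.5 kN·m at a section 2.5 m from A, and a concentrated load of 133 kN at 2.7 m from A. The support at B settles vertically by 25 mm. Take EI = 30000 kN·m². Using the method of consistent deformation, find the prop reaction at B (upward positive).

R_B = 101.1 kN

Take the reaction at B as the redundant and release it; the primary structure is a cantilever fixed at A.
Free-end deflection of the primary structure under the applied loading (downward +):
  UDL 32.5: wL⁴/(8EI) = 329.1/EI
  clockwise couple 71.5 at a = 2.5: M₀a(2L − a)/(2EI) = 312.8/EI
  point load 133 at a = 2.7: Pa²(3L − a)/(6EI) = 1018/EI
  δ_0 = 1660/EI
Tip deflection under a unit load at B: L³/(3EI) = 9/EI.
With EI = 30000 kN·m²: δ_0 = 0.055331 m and δ_{BB} = 0.0003 m/kN.
Compatibility — the beam at B must follow the support down by 0.025 m: δ_0 − R_B·δ_{BB} = 0.025, so R_B = (0.055331 − 0.025)/0.0003 = 101.1 kN.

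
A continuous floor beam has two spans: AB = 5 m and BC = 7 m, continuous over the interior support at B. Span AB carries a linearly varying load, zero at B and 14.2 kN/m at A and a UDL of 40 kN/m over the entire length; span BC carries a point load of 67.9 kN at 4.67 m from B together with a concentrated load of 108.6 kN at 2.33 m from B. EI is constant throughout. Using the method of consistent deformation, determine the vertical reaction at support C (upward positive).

R_C = 55.19 kN

Insert a hinge at B; M_B is the redundant, and each span becomes simply supported.
End slopes at the hinge B, treating each span as simply supported:
  span AB: triangular load, peak 14.2: 7w₀L³/(360EI) = 34.51/EI
  span AB: UDL 40: wL³/(24EI) = 208.3/EI
  span BC: point load 67.9 at a = 4.67: Pab(L + b)/(6LEI) = 164.1/EI
  span BC: point load 108.6 at a = 2.33: Pab(L + b)/(6LEI) = 328.3/EI
  relative rotation θ_0 = (242.8 + 492.5)/EI = 735.3/EI
A unit hogging moment at B produces rotation L₁/(3EI) + L₂/(3EI) = 4/EI.
Compatibility: M_B·(L₁+L₂)/(3EI) = θ_0, giving M_B = 183.8 kN·m (hogging).
Span BC, ΣM about C: R_B^{BC}·7 = 665.4 + 183.8, so R_B^{BC} = 121.3 kN and R_C = 176.5 − 121.3 = 55.19 kN.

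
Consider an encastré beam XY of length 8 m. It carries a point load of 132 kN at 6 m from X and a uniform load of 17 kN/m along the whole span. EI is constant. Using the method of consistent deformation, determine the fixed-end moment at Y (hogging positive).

Take the two fixed-end moments M_X, M_Y as redundants; the released structure is the simple span XY.
End rotations of the released simple span under the applied load (×1/EI):
  at X: point load 132 at a = 6: Pab(L + b)/(6LEI) = 330/EI
  at Y: point load 132 at a = 6: Pab(L + a)/(6LEI) = 462/EI
  at X: UDL 17: wL³/(24EI) = 362.7/EI
  at Y: UDL 17: wL³/(24EI) = 362.7/EI
  θ_X0 = 692.7/EI,  θ_Y0 = 824.7/EI
Flexibility coefficients: a unit moment at one end gives L/(3EI) there and L/(6EI) at the far end, so f₁₁ = f₂₂ = 2.667/EI and f₁₂ = f₂₁ = 1.333/EI.
Compatibility — zero rotation at each built-in end:
  2.667 M_X + 1.333 M_Y = 692.7
  1.333 M_X + 2.667 M_Y = 824.7
Solving the pair gives M_X = 140.2 kN·m and M_Y = 239.2 kN·m (hogging).

M_Y = 239.2 kN·m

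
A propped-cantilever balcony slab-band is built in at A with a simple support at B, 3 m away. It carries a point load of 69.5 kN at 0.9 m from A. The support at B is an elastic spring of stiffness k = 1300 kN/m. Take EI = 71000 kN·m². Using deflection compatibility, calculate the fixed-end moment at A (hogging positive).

M_A = 58.97 kN·m

Remove the prop at B; the released (primary) structure is a cantilever built in at A.
Downward deflection at the released point B due to the loads:
  point load 69.5 at a = 0.9: Pa²(3L − a)/(6EI) = 76/EI
Flexibility coefficient — unit upward force at B: δ_{BB} = L³/(3EI) = 9/EI.
With EI = 71000 kN·m²: δ_0 = 0.00107 m and δ_{BB} = 0.000127 m/kN.
Compatibility — the spring shortens by R_B/k under the reaction it provides: δ_0 − R_B·δ_{BB} = R_B/k. With 1/k = 0.000769 m/kN, R_B = δ_0 / (δ_{BB} + 1/k) = 0.00107 / (0.000127 + 0.000769) = 1.195 kN.
Moment equilibrium about A: M_A = Σ(load moments about A) − R_B·L = 62.55 − 1.195×3 = 58.97 kN·m.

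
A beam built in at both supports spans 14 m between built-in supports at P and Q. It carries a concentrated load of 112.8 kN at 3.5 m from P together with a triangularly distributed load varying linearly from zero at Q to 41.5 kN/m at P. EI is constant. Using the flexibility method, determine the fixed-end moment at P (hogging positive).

M_P = 628.8 kN·m

Release both end moments; the primary structure is a simply-supported span PQ with redundants M_P and M_Q.
On the primary (simply-supported) span, the end slopes from the loading are:
  at P: point load 112.8 at a = 3.5: Pab(L + b)/(6LEI) = 1209/EI
  at Q: point load 112.8 at a = 3.5: Pab(L + a)/(6LEI) = 863.6/EI
  at P: triangular load, peak 41.5: w₀L³/(45EI) = 2531/EI
  at Q: triangular load, peak 41.5: 7w₀L³/(360EI) = 2214/EI
  θ_P0 = 3740/EI,  θ_Q0 = 3078/EI
Flexibility coefficients: a unit moment at one end gives L/(3EI) there and L/(6EI) at the far end, so f₁₁ = f₂₂ = 4.667/EI and f₁₂ = f₂₁ = 2.333/EI.
Compatibility — zero rotation at each built-in end:
  4.667 M_P + 2.333 M_Q = 3740
  2.333 M_P + 4.667 M_Q = 3078
Solving the pair gives M_P = 628.8 kN·m and M_Q = 345.2 kN·m (hogging).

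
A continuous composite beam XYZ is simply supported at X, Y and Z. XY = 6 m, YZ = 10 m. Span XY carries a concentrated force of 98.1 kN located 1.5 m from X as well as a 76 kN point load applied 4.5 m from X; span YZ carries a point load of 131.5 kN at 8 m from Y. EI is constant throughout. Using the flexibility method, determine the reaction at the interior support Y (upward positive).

Take M_Y as the redundant. Released structure: two simple spans XY and YZ with a hinge at Y.
Discontinuity in slope at Y on the released structure — sum the simple-span end rotations:
  span XY: point load 98.1 at a = 1.5: Pab(L + a)/(6LEI) = 138/EI
  span XY: point load 76 at a = 4.5: Pab(L + a)/(6LEI) = 149.6/EI
  span YZ: point load 131.5 at a = 8: Pab(L + b)/(6LEI) = 420.8/EI
  relative rotation θ_0 = (287.6 + 420.8)/EI = 708.4/EI
A unit hogging moment at Y produces rotation L₁/(3EI) + L₂/(3EI) = 5.333/EI.
Slope continuity at Y: θ_0 = M_Y·5.333/EI, so M_Y = 708.4/5.333 = 132.8 kN·m (hogging).
Span XY, ΣM about X with M_Y applied at Y: R_Y^{XY}·6 = 489.1 + 132.8, so R_Y^{XY} = 103.7 kN and R_X = 174.1 − 103.7 = 70.44 kN.
Span YZ, ΣM about Z: R_Y^{YZ}·10 = 263 + 132.8, so R_Y^{YZ} = 39.58 kN and R_Z = 131.5 − 39.58 = 91.92 kN.
R_Y = 103.7 + 39.58 = 143.2 kN.

R_Y = 143.2 kN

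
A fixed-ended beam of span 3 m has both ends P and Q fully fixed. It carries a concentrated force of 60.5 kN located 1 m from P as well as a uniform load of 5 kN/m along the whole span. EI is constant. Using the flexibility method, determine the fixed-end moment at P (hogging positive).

Take the two fixed-end moments M_P, M_Q as redundants; the released structure is the simple span PQ.
On the primary (simply-supported) span, the end slopes from the loading are:
  at P: point load 60.5 at a = 1: Pab(L + b)/(6LEI) = 33.61/EI
  at Q: point load 60.5 at a = 1: Pab(L + a)/(6LEI) = 26.89/EI
  at P: UDL 5: wL³/(24EI) = 5.625/EI
  at Q: UDL 5: wL³/(24EI) = 5.625/EI
  θ_P0 = 39.24/EI,  θ_Q0 = 32.51/EI
Flexibility coefficients: a unit moment at one end gives L/(3EI) there and L/(6EI) at the far end, so f₁₁ = f₂₂ = 1/EI and f₁₂ = f₂₁ = 0.5/EI.
Compatibility — zero rotation at each built-in end:
  1 M_P + 0.5 M_Q = 39.24
  0.5 M_P + 1 M_Q = 32.51
Solving the pair gives M_P = 30.64 kN·m and M_Q = 17.19 kN·m (hogging).

M_P = 30.64 kN·m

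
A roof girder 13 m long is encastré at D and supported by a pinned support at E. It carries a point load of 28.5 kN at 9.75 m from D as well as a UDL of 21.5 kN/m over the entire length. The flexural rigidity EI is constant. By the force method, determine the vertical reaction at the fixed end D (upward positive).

R_D = 185.2 kN

Take the reaction at E as the redundant and release it; the primary structure is a cantilever fixed at D.
Primary-structure tip deflection at E by superposition:
  point load 28.5 at a = 9.75: Pa²(3L − a)/(6EI) = 13208/EI
  UDL 21.5: wL⁴/(8EI) = 76758/EI
  δ_0 = 89965/EI
Tip deflection under a unit load at E: L³/(3EI) = 732.3/EI.
The prop prevents deflection at E: R_E = δ_0/δ_{EE} = 89965/732.3 = 122.8 kN.
Vertical equilibrium: R_D = ΣP − R_E = 308 − 122.8 = 185.2 kN.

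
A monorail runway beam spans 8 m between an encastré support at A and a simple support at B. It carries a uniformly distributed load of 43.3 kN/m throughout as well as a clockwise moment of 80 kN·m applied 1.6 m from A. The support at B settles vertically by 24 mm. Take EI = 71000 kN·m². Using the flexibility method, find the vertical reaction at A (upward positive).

Choose R_B as the redundant. The primary structure is the cantilever fixed at A.
Primary-structure tip deflection at B by superposition:
  UDL 43.3: wL⁴/(8EI) = 22170/EI
  clockwise couple 80 at a = 1.6: M₀a(2L − a)/(2EI) = 921.6/EI
  δ_0 = 23091/EI
Flexibility coefficient — unit upward force at B: δ_{BB} = L³/(3EI) = 170.7/EI.
With EI = 71000 kN·m²: δ_0 = 0.32523 m and δ_{BB} = 0.002404 m/kN.
Compatibility — the beam at B must follow the support down by 0.024 m: δ_0 − R_B·δ_{BB} = 0.024, so R_B = (0.32523 − 0.024)/0.002404 = 125.3 kN.
Vertical equilibrium: R_A = ΣP − R_B = 346.4 − 125.3 = 221.1 kN.

R_A = 221.1 kN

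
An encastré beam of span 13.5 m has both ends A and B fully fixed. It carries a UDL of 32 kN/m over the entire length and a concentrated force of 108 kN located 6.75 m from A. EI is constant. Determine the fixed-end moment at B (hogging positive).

Take the two fixed-end moments M_A, M_B as redundants; the released structure is the simple span AB.
End rotations of the released simple span under the applied load (×1/EI):
  at A: UDL 32: wL³/(24EI) = 3280/EI
  at B: UDL 32: wL³/(24EI) = 3280/EI
  at A: point load 108 at a = 6.75: Pab(L + b)/(6LEI) = 1230/EI
  at B: point load 108 at a = 6.75: Pab(L + a)/(6LEI) = 1230/EI
  θ_A0 = 4511/EI,  θ_B0 = 4511/EI
Flexibility coefficients: a unit moment at one end gives L/(3EI) there and L/(6EI) at the far end, so f₁₁ = f₂₂ = 4.5/EI and f₁₂ = f₂₁ = 2.25/EI.
Compatibility — zero rotation at each built-in end:
  4.5 M_A + 2.25 M_B = 4511
  2.25 M_A + 4.5 M_B = 4511
Solving the pair gives M_A = 668.2 kN·m and M_B = 668.2 kN·m (hogging).

M_B = 668.2 kN·m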